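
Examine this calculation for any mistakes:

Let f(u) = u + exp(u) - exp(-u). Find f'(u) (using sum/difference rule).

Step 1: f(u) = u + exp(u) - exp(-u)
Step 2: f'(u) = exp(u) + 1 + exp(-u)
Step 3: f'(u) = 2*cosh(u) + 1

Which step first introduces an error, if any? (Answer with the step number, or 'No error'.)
No error

All steps in this derivation are correct.
The final answer f'(u) = 2*cosh(u) + 1 is valid.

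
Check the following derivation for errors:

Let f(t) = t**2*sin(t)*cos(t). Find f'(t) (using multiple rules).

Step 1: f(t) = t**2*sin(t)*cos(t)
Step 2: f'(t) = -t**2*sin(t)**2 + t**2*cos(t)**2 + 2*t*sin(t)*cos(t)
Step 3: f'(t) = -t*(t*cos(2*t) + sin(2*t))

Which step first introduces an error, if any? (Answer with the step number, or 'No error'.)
Step 3

Step 3 is incorrect due to a sign flip.
The step shows: -t*(t*cos(2*t) + sin(2*t))
The correct value should be: t*(t*cos(2*t) + sin(2*t))

Explanation: The sign of the whole expression was flipped: the term t*(t*cos(2*t) + sin(2*t)) was incorrectly written as -t*(t*cos(2*t) + sin(2*t))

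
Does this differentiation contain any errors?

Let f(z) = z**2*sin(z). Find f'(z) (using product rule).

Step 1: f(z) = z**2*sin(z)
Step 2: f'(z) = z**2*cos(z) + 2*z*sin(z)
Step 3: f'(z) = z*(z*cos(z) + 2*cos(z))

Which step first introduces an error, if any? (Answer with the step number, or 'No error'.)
Step 3

Step 3 is incorrect due to a wrong trig function.
The step shows: z*(z*cos(z) + 2*cos(z))
The correct value should be: z*(z*cos(z) + 2*sin(z))

Explanation: sin(z) was incorrectly written as cos(z): the term z*(z*cos(z) + 2*sin(z)) was incorrectly written as z*(z*cos(z) + 2*cos(z))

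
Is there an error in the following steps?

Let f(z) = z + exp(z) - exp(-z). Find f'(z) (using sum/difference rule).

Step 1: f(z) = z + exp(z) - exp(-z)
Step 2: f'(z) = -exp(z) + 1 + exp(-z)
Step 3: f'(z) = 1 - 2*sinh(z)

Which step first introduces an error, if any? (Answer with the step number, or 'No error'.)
Step 2

Step 2 is incorrect due to a sign flip.
The step shows: -exp(z) + 1 + exp(-z)
The correct value should be: exp(z) + 1 + exp(-z)

Explanation: The sign of one term was flipped: the term exp(z) was incorrectly written as -exp(z)
The later steps are derived from this incorrect expression, so the error originates in Step 2.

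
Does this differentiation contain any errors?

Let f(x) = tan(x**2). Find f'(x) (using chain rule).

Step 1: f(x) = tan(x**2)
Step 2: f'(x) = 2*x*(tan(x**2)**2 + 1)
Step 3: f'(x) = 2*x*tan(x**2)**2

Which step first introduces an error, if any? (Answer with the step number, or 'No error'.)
Step 3

Step 3 is incorrect due to a dropped term.
The step shows: 2*x*tan(x**2)**2
The correct value should be: 2*x*tan(x**2)**2 + 2*x

Explanation: A term was dropped: the term 2*x was incorrectly omitted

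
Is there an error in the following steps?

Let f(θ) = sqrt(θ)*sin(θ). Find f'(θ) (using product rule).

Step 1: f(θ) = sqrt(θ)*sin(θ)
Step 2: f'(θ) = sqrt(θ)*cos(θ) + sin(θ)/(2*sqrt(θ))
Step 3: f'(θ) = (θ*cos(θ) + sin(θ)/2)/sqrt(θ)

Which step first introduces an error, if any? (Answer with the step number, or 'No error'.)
No error

All steps in this derivation are correct.
The final answer f'(θ) = (θ*cos(θ) + sin(θ)/2)/sqrt(θ) is valid.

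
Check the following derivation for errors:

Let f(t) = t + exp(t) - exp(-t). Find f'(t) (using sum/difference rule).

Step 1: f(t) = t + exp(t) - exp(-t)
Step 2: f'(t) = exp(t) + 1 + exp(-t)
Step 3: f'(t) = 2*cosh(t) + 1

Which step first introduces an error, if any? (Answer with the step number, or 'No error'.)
No error

All steps in this derivation are correct.
The final answer f'(t) = 2*cosh(t) + 1 is valid.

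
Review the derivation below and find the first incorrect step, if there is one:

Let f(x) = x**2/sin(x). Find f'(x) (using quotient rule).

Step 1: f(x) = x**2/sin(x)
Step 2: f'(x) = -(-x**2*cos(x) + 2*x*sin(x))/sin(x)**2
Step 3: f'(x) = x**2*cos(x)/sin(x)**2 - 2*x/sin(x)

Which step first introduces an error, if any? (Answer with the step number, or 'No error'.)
Step 2

Step 2 is incorrect due to a sign flip.
The step shows: -(-x**2*cos(x) + 2*x*sin(x))/sin(x)**2
The correct value should be: (-x**2*cos(x) + 2*x*sin(x))/sin(x)**2

Explanation: The sign of the whole expression was flipped: the term (-x**2*cos(x) + 2*x*sin(x))/sin(x)**2 was incorrectly written as -(-x**2*cos(x) + 2*x*sin(x))/sin(x)**2
The later steps are derived from this incorrect expression, so the error originates in Step 2.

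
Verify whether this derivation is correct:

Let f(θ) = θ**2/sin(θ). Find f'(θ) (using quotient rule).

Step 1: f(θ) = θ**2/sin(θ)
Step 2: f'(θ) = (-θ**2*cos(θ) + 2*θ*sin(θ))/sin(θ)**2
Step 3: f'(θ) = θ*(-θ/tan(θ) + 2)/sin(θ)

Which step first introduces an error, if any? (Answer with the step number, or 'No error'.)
No error

All steps in this derivation are correct.
The final answer f'(θ) = θ*(-θ/tan(θ) + 2)/sin(θ) is valid.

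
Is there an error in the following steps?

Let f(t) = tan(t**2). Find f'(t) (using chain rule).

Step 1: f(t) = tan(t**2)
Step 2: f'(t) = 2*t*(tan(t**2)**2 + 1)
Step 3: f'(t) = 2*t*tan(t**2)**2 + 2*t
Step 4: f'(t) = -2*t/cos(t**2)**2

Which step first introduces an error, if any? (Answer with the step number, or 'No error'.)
Step 4

Step 4 is incorrect due to a sign flip.
The step shows: -2*t/cos(t**2)**2
The correct value should be: 2*t/cos(t**2)**2

Explanation: The sign of the whole expression was flipped: the term 2*t/cos(t**2)**2 was incorrectly written as -2*t/cos(t**2)**2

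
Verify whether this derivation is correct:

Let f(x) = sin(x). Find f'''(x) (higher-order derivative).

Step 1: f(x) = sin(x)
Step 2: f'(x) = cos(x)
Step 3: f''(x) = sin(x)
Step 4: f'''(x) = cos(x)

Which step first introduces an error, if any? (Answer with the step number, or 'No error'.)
Step 3

Step 3 is incorrect due to a sign flip.
The step shows: sin(x)
The correct value should be: -sin(x)

Explanation: The sign of the whole expression was flipped: the term -sin(x) was incorrectly written as sin(x)
The later steps are derived from this incorrect expression, so the error originates in Step 3.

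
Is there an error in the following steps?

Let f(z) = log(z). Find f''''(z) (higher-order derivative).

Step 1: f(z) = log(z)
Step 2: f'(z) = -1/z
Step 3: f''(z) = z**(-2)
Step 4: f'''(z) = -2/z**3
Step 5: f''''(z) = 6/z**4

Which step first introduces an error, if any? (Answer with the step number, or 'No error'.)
Step 2

Step 2 is incorrect due to a sign flip.
The step shows: -1/z
The correct value should be: 1/z

Explanation: The sign of the whole expression was flipped: the term 1/z was incorrectly written as -1/z
The later steps are derived from this incorrect expression, so the error originates in Step 2.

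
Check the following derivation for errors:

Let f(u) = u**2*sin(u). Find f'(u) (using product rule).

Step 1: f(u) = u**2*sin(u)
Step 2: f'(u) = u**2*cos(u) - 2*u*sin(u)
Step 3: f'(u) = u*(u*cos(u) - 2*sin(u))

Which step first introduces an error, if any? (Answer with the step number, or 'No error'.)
Step 2

Step 2 is incorrect due to a sign flip.
The step shows: u**2*cos(u) - 2*u*sin(u)
The correct value should be: u**2*cos(u) + 2*u*sin(u)

Explanation: The sign of one term was flipped: the term 2*u*sin(u) was incorrectly written as -2*u*sin(u)
The later steps are derived from this incorrect expression, so the error originates in Step 2.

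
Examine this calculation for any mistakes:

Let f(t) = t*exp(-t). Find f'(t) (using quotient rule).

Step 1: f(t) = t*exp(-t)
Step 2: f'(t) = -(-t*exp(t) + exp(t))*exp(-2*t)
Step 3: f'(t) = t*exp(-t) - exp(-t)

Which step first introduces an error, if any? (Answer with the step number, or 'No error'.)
Step 2

Step 2 is incorrect due to a sign flip.
The step shows: -(-t*exp(t) + exp(t))*exp(-2*t)
The correct value should be: (-t*exp(t) + exp(t))*exp(-2*t)

Explanation: The sign of the whole expression was flipped: the term (-t*exp(t) + exp(t))*exp(-2*t) was incorrectly written as -(-t*exp(t) + exp(t))*exp(-2*t)
The later steps are derived from this incorrect expression, so the error originates in Step 2.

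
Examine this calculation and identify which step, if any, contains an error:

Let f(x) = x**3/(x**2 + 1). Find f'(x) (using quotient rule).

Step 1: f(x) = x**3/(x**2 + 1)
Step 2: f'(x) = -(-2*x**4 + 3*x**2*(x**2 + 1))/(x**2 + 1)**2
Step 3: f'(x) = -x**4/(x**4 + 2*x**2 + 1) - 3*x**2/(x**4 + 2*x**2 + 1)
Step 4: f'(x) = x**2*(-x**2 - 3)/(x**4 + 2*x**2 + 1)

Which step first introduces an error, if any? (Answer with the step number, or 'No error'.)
Step 2

Step 2 is incorrect due to a sign flip.
The step shows: -(-2*x**4 + 3*x**2*(x**2 + 1))/(x**2 + 1)**2
The correct value should be: (-2*x**4 + 3*x**2*(x**2 + 1))/(x**2 + 1)**2

Explanation: The sign of the whole expression was flipped: the term (-2*x**4 + 3*x**2*(x**2 + 1))/(x**2 + 1)**2 was incorrectly written as -(-2*x**4 + 3*x**2*(x**2 + 1))/(x**2 + 1)**2
The later steps are derived from this incorrect expression, so the error originates in Step 2.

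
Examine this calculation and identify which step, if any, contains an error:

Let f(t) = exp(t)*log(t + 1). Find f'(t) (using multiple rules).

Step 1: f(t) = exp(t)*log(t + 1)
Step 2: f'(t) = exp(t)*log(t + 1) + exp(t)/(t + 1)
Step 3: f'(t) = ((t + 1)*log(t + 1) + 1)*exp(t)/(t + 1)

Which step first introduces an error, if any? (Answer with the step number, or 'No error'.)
No error

All steps in this derivation are correct.
The final answer f'(t) = ((t + 1)*log(t + 1) + 1)*exp(t)/(t + 1) is valid.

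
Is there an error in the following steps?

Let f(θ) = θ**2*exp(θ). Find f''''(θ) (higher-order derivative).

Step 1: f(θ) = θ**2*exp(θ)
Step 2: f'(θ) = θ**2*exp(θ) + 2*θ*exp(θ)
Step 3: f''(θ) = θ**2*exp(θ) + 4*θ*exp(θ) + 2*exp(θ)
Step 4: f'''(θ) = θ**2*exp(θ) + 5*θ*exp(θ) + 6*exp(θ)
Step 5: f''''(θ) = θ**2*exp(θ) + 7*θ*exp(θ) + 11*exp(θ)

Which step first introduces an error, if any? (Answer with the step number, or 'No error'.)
Step 4

Step 4 is incorrect due to a wrong coefficient.
The step shows: θ**2*exp(θ) + 5*θ*exp(θ) + 6*exp(θ)
The correct value should be: θ**2*exp(θ) + 6*θ*exp(θ) + 6*exp(θ)

Explanation: The coefficient 6 was incorrectly written as 5: the term 6*θ*exp(θ) was incorrectly written as 5*θ*exp(θ)
The later steps are derived from this incorrect expression, so the error originates in Step 4.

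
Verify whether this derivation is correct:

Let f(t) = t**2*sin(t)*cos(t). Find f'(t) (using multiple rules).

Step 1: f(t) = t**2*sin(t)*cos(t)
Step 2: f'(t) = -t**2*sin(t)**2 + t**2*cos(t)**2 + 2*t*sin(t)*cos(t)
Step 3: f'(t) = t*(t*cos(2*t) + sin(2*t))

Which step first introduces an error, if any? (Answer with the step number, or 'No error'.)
No error

All steps in this derivation are correct.
The final answer f'(t) = t*(t*cos(2*t) + sin(2*t)) is valid.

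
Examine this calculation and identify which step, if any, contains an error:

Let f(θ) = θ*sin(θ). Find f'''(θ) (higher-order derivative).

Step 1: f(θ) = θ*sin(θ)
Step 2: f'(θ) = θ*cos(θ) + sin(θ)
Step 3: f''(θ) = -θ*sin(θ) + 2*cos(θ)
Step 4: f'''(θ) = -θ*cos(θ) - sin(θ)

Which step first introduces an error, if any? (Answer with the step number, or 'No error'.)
Step 4

Step 4 is incorrect due to a wrong coefficient.
The step shows: -θ*cos(θ) - sin(θ)
The correct value should be: -θ*cos(θ) - 3*sin(θ)

Explanation: The coefficient -3 was incorrectly written as -1: the term -3*sin(θ) was incorrectly written as -sin(θ)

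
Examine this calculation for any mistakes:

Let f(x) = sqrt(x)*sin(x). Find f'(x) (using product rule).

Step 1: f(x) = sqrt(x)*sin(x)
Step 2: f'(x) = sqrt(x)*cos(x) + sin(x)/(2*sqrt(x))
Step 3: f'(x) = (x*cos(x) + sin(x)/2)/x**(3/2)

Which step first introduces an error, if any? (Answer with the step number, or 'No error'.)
Step 3

Step 3 is incorrect due to a wrong exponent.
The step shows: (x*cos(x) + sin(x)/2)/x**(3/2)
The correct value should be: (x*cos(x) + sin(x)/2)/sqrt(x)

Explanation: The exponent -1/2 on x was incorrectly written as -3/2: the term (x*cos(x) + sin(x)/2)/sqrt(x) was incorrectly written as (x*cos(x) + sin(x)/2)/x**(3/2)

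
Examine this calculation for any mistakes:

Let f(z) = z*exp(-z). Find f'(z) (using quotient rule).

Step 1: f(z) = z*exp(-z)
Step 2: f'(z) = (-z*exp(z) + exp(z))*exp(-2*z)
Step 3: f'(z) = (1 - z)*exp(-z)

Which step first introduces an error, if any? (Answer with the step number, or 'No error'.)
No error

All steps in this derivation are correct.
The final answer f'(z) = (1 - z)*exp(-z) is valid.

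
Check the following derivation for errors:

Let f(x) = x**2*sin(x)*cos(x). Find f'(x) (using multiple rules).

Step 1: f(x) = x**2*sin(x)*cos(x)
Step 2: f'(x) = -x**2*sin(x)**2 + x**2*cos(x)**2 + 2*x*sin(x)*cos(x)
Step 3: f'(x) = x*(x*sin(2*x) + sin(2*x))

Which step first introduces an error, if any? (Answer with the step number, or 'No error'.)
Step 3

Step 3 is incorrect due to a wrong trig function.
The step shows: x*(x*sin(2*x) + sin(2*x))
The correct value should be: x*(x*cos(2*x) + sin(2*x))

Explanation: cos(2*x) was incorrectly written as sin(2*x): the term x*(x*cos(2*x) + sin(2*x)) was incorrectly written as x*(x*sin(2*x) + sin(2*x))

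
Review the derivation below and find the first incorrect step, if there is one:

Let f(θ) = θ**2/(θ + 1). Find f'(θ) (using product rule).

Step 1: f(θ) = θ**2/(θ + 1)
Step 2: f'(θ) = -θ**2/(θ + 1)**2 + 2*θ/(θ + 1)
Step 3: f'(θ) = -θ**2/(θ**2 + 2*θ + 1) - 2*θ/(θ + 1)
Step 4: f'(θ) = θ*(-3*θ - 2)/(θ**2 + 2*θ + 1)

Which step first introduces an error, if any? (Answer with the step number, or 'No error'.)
Step 3

Step 3 is incorrect due to a sign flip.
The step shows: -θ**2/(θ**2 + 2*θ + 1) - 2*θ/(θ + 1)
The correct value should be: -θ**2/(θ**2 + 2*θ + 1) + 2*θ/(θ + 1)

Explanation: The sign of one term was flipped: the term 2*θ/(θ + 1) was incorrectly written as -2*θ/(θ + 1)
The later steps are derived from this incorrect expression, so the error originates in Step 3.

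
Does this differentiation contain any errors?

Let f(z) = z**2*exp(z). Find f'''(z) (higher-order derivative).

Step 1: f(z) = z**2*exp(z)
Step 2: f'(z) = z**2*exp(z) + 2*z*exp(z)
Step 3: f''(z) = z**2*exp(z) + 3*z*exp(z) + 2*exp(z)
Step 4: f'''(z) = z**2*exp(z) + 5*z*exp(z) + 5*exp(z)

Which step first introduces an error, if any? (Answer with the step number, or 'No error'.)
Step 3

Step 3 is incorrect due to a wrong coefficient.
The step shows: z**2*exp(z) + 3*z*exp(z) + 2*exp(z)
The correct value should be: z**2*exp(z) + 4*z*exp(z) + 2*exp(z)

Explanation: The coefficient 4 was incorrectly written as 3: the term 4*z*exp(z) was incorrectly written as 3*z*exp(z)
The later steps are derived from this incorrect expression, so the error originates in Step 3.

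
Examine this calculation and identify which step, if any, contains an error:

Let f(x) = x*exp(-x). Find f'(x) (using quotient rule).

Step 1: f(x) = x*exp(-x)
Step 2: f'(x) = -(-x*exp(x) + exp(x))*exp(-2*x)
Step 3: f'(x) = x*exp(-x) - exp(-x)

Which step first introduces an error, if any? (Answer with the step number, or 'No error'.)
Step 2

Step 2 is incorrect due to a sign flip.
The step shows: -(-x*exp(x) + exp(x))*exp(-2*x)
The correct value should be: (-x*exp(x) + exp(x))*exp(-2*x)

Explanation: The sign of the whole expression was flipped: the term (-x*exp(x) + exp(x))*exp(-2*x) was incorrectly written as -(-x*exp(x) + exp(x))*exp(-2*x)
The later steps are derived from this incorrect expression, so the error originates in Step 2.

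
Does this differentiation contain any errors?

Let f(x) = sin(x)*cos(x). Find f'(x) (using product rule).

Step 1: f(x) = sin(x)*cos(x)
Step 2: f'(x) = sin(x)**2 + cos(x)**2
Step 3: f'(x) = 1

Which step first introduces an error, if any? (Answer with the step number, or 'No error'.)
Step 2

Step 2 is incorrect due to a sign flip.
The step shows: sin(x)**2 + cos(x)**2
The correct value should be: -sin(x)**2 + cos(x)**2

Explanation: The sign of one term was flipped: the term -sin(x)**2 was incorrectly written as sin(x)**2
The later steps are derived from this incorrect expression, so the error originates in Step 2.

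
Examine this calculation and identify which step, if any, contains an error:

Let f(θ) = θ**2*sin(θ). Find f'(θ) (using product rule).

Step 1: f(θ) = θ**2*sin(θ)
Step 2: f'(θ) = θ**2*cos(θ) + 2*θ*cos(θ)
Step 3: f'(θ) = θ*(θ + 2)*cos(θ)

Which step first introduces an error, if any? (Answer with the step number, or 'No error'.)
Step 2

Step 2 is incorrect due to a wrong trig function.
The step shows: θ**2*cos(θ) + 2*θ*cos(θ)
The correct value should be: θ**2*cos(θ) + 2*θ*sin(θ)

Explanation: sin(θ) was incorrectly written as cos(θ): the term 2*θ*sin(θ) was incorrectly written as 2*θ*cos(θ)
The later steps are derived from this incorrect expression, so the error originates in Step 2.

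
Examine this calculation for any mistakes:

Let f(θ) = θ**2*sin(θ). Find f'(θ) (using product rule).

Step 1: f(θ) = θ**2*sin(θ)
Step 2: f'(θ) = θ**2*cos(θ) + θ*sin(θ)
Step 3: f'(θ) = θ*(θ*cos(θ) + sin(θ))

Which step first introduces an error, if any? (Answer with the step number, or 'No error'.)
Step 2

Step 2 is incorrect due to a wrong coefficient.
The step shows: θ**2*cos(θ) + θ*sin(θ)
The correct value should be: θ**2*cos(θ) + 2*θ*sin(θ)

Explanation: The coefficient 2 was incorrectly written as 1: the term 2*θ*sin(θ) was incorrectly written as θ*sin(θ)
The later steps are derived from this incorrect expression, so the error originates in Step 2.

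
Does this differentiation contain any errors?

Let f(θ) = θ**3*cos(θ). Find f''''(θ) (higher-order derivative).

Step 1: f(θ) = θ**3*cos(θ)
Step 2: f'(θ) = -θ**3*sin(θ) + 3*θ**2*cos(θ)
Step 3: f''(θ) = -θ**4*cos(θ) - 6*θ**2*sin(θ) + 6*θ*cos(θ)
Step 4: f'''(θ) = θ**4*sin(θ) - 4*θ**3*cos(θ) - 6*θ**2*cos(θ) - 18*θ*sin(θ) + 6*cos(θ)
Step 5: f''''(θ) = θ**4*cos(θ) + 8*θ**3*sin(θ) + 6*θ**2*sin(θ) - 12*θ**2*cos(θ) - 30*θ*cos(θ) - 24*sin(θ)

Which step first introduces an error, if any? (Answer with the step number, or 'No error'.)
Step 3

Step 3 is incorrect due to a wrong exponent.
The step shows: -θ**4*cos(θ) - 6*θ**2*sin(θ) + 6*θ*cos(θ)
The correct value should be: -θ**3*cos(θ) - 6*θ**2*sin(θ) + 6*θ*cos(θ)

Explanation: The exponent 3 on θ was incorrectly written as 4: the term -θ**3*cos(θ) was incorrectly written as -θ**4*cos(θ)
The later steps are derived from this incorrect expression, so the error originates in Step 3.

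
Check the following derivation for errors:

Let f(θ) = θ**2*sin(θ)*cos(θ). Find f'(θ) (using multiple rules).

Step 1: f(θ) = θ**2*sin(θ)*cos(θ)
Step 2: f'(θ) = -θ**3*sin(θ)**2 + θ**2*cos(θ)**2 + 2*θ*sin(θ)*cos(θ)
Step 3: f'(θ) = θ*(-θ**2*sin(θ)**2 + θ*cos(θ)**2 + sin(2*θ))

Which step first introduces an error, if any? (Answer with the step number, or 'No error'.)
Step 2

Step 2 is incorrect due to a wrong exponent.
The step shows: -θ**3*sin(θ)**2 + θ**2*cos(θ)**2 + 2*θ*sin(θ)*cos(θ)
The correct value should be: -θ**2*sin(θ)**2 + θ**2*cos(θ)**2 + 2*θ*sin(θ)*cos(θ)

Explanation: The exponent 2 on θ was incorrectly written as 3: the term -θ**2*sin(θ)**2 was incorrectly written as -θ**3*sin(θ)**2
The later steps are derived from this incorrect expression, so the error originates in Step 2.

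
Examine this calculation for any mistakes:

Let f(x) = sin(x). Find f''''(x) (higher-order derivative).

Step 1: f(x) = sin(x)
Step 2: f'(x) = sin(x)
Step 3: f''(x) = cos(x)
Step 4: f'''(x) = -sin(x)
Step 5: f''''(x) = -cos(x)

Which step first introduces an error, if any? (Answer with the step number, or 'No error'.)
Step 2

Step 2 is incorrect due to a wrong trig function.
The step shows: sin(x)
The correct value should be: cos(x)

Explanation: cos(x) was incorrectly written as sin(x): the term cos(x) was incorrectly written as sin(x)
The later steps are derived from this incorrect expression, so the error originates in Step 2.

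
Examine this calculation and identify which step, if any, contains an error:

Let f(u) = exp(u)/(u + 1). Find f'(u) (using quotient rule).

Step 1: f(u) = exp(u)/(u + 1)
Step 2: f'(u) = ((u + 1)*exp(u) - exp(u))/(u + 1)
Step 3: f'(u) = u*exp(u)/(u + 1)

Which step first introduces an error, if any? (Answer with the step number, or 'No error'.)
Step 2

Step 2 is incorrect due to a wrong exponent.
The step shows: ((u + 1)*exp(u) - exp(u))/(u + 1)
The correct value should be: ((u + 1)*exp(u) - exp(u))/(u + 1)**2

Explanation: The exponent -2 on u + 1 was incorrectly written as -1: the term ((u + 1)*exp(u) - exp(u))/(u + 1)**2 was incorrectly written as ((u + 1)*exp(u) - exp(u))/(u + 1)
The later steps are derived from this incorrect expression, so the error originates in Step 2.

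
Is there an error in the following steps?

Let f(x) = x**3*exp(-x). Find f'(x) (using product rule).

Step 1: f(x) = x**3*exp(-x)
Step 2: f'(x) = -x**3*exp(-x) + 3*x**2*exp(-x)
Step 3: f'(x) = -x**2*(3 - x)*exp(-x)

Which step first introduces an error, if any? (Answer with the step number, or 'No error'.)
Step 3

Step 3 is incorrect due to a sign flip.
The step shows: -x**2*(3 - x)*exp(-x)
The correct value should be: x**2*(3 - x)*exp(-x)

Explanation: The sign of the whole expression was flipped: the term x**2*(3 - x)*exp(-x) was incorrectly written as -x**2*(3 - x)*exp(-x)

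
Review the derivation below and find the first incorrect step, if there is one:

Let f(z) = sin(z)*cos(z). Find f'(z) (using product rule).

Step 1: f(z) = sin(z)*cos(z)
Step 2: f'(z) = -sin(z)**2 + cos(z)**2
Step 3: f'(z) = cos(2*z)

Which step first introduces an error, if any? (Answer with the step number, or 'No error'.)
No error

All steps in this derivation are correct.
The final answer f'(z) = cos(2*z) is valid.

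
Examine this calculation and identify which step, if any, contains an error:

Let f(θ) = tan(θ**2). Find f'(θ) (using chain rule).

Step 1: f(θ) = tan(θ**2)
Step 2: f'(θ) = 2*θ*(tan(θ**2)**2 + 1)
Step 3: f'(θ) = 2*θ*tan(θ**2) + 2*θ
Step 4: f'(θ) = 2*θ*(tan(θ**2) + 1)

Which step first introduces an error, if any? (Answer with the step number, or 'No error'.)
Step 3

Step 3 is incorrect due to a wrong exponent.
The step shows: 2*θ*tan(θ**2) + 2*θ
The correct value should be: 2*θ*tan(θ**2)**2 + 2*θ

Explanation: The exponent 2 on tan(θ**2) was incorrectly written as 1: the term 2*θ*tan(θ**2)**2 was incorrectly written as 2*θ*tan(θ**2)
The later steps are derived from this incorrect expression, so the error originates in Step 3.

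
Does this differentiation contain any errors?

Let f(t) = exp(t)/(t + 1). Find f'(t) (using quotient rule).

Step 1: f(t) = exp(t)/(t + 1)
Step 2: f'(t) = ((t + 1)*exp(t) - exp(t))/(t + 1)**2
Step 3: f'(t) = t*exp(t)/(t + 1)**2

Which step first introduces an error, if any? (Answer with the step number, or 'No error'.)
No error

All steps in this derivation are correct.
The final answer f'(t) = t*exp(t)/(t + 1)**2 is valid.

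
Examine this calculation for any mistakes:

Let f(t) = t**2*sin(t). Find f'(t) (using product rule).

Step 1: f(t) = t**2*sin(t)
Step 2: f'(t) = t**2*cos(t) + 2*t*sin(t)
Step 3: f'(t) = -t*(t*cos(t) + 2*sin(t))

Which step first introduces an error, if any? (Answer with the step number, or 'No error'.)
Step 3

Step 3 is incorrect due to a sign flip.
The step shows: -t*(t*cos(t) + 2*sin(t))
The correct value should be: t*(t*cos(t) + 2*sin(t))

Explanation: The sign of the whole expression was flipped: the term t*(t*cos(t) + 2*sin(t)) was incorrectly written as -t*(t*cos(t) + 2*sin(t))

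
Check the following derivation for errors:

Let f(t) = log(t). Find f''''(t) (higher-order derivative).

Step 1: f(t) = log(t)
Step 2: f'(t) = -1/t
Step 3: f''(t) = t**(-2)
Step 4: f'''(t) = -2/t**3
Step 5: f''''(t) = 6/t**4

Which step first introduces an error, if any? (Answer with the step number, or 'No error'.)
Step 2

Step 2 is incorrect due to a sign flip.
The step shows: -1/t
The correct value should be: 1/t

Explanation: The sign of the whole expression was flipped: the term 1/t was incorrectly written as -1/t
The later steps are derived from this incorrect expression, so the error originates in Step 2.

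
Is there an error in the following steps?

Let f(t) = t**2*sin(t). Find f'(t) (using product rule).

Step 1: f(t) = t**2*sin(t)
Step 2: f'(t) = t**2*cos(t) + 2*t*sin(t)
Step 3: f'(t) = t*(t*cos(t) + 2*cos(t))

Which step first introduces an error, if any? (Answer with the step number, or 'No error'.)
Step 3

Step 3 is incorrect due to a wrong trig function.
The step shows: t*(t*cos(t) + 2*cos(t))
The correct value should be: t*(t*cos(t) + 2*sin(t))

Explanation: sin(t) was incorrectly written as cos(t): the term t*(t*cos(t) + 2*sin(t)) was incorrectly written as t*(t*cos(t) + 2*cos(t))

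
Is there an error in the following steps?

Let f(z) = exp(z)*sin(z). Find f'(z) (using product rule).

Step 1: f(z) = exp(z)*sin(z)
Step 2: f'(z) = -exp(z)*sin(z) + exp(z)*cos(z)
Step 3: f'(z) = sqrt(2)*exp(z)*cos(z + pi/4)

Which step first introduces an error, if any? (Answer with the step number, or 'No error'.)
Step 2

Step 2 is incorrect due to a sign flip.
The step shows: -exp(z)*sin(z) + exp(z)*cos(z)
The correct value should be: exp(z)*sin(z) + exp(z)*cos(z)

Explanation: The sign of one term was flipped: the term exp(z)*sin(z) was incorrectly written as -exp(z)*sin(z)
The later steps are derived from this incorrect expression, so the error originates in Step 2.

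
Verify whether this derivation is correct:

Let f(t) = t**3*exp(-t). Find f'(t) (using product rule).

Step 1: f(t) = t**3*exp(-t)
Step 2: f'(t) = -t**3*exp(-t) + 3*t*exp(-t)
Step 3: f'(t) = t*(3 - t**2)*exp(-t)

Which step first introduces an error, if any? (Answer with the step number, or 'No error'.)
Step 2

Step 2 is incorrect due to a wrong exponent.
The step shows: -t**3*exp(-t) + 3*t*exp(-t)
The correct value should be: -t**3*exp(-t) + 3*t**2*exp(-t)

Explanation: The exponent 2 on t was incorrectly written as 1: the term 3*t**2*exp(-t) was incorrectly written as 3*t*exp(-t)
The later steps are derived from this incorrect expression, so the error originates in Step 2.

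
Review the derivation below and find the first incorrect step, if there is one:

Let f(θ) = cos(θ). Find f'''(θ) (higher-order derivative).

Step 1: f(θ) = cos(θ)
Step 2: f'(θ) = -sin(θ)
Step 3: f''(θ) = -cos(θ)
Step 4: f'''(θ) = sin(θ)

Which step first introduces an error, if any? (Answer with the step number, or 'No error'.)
No error

All steps in this derivation are correct.
The final answer f'''(θ) = sin(θ) is valid.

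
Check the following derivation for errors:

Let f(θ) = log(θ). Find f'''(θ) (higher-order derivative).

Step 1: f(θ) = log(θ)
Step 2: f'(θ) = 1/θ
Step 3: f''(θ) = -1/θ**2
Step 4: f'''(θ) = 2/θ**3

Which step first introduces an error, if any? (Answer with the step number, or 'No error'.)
No error

All steps in this derivation are correct.
The final answer f'''(θ) = 2/θ**3 is valid.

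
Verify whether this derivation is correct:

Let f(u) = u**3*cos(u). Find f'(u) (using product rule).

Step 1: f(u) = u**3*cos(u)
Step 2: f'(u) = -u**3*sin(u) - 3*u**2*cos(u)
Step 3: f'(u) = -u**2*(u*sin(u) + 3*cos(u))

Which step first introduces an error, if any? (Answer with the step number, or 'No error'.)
Step 2

Step 2 is incorrect due to a sign flip.
The step shows: -u**3*sin(u) - 3*u**2*cos(u)
The correct value should be: -u**3*sin(u) + 3*u**2*cos(u)

Explanation: The sign of one term was flipped: the term 3*u**2*cos(u) was incorrectly written as -3*u**2*cos(u)
The later steps are derived from this incorrect expression, so the error originates in Step 2.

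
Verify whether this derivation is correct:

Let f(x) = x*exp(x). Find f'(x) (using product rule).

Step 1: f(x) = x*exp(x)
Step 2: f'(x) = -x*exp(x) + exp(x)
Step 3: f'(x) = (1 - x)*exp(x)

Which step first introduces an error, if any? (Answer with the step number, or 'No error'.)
Step 2

Step 2 is incorrect due to a sign flip.
The step shows: -x*exp(x) + exp(x)
The correct value should be: x*exp(x) + exp(x)

Explanation: The sign of one term was flipped: the term x*exp(x) was incorrectly written as -x*exp(x)
The later steps are derived from this incorrect expression, so the error originates in Step 2.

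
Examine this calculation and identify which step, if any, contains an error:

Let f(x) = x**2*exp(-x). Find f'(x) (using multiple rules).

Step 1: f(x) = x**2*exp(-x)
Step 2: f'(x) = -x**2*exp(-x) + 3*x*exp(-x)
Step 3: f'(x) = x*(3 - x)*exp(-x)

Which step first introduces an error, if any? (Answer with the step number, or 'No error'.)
Step 2

Step 2 is incorrect due to a wrong coefficient.
The step shows: -x**2*exp(-x) + 3*x*exp(-x)
The correct value should be: -x**2*exp(-x) + 2*x*exp(-x)

Explanation: The coefficient 2 was incorrectly written as 3: the term 2*x*exp(-x) was incorrectly written as 3*x*exp(-x)
The later steps are derived from this incorrect expression, so the error originates in Step 2.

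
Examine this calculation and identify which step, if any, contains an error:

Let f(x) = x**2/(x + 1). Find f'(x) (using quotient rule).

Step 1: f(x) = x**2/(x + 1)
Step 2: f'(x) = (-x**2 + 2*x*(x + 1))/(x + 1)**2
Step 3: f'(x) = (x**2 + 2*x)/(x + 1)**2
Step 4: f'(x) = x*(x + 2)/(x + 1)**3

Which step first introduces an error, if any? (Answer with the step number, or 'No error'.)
Step 4

Step 4 is incorrect due to a wrong exponent.
The step shows: x*(x + 2)/(x + 1)**3
The correct value should be: x*(x + 2)/(x + 1)**2

Explanation: The exponent -2 on x + 1 was incorrectly written as -3: the term x*(x + 2)/(x + 1)**2 was incorrectly written as x*(x + 2)/(x + 1)**3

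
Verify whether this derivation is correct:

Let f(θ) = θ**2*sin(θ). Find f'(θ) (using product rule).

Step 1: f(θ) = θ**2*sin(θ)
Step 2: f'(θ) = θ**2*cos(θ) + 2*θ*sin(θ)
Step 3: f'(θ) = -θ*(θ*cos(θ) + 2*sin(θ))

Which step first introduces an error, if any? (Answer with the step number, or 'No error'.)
Step 3

Step 3 is incorrect due to a sign flip.
The step shows: -θ*(θ*cos(θ) + 2*sin(θ))
The correct value should be: θ*(θ*cos(θ) + 2*sin(θ))

Explanation: The sign of the whole expression was flipped: the term θ*(θ*cos(θ) + 2*sin(θ)) was incorrectly written as -θ*(θ*cos(θ) + 2*sin(θ))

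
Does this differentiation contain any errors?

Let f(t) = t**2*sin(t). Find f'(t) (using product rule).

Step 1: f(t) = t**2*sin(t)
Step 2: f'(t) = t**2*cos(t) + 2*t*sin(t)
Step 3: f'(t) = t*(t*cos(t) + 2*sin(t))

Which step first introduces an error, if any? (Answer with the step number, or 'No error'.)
No error

All steps in this derivation are correct.
The final answer f'(t) = t*(t*cos(t) + 2*sin(t)) is valid.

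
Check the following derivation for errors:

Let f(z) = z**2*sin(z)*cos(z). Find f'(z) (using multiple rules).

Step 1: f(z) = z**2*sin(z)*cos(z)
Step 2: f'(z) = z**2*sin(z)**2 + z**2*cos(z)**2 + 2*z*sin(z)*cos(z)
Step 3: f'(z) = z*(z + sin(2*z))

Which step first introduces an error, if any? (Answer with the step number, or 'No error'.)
Step 2

Step 2 is incorrect due to a sign flip.
The step shows: z**2*sin(z)**2 + z**2*cos(z)**2 + 2*z*sin(z)*cos(z)
The correct value should be: -z**2*sin(z)**2 + z**2*cos(z)**2 + 2*z*sin(z)*cos(z)

Explanation: The sign of one term was flipped: the term -z**2*sin(z)**2 was incorrectly written as z**2*sin(z)**2
The later steps are derived from this incorrect expression, so the error originates in Step 2.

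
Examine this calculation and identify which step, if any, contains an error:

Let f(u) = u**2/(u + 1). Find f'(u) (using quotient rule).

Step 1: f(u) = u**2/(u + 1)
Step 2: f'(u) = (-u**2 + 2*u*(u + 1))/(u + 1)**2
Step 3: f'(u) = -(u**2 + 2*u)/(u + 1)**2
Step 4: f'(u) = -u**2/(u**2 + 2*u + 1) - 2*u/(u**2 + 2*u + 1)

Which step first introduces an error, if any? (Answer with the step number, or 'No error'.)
Step 3

Step 3 is incorrect due to a sign flip.
The step shows: -(u**2 + 2*u)/(u + 1)**2
The correct value should be: (u**2 + 2*u)/(u + 1)**2

Explanation: The sign of the whole expression was flipped: the term (u**2 + 2*u)/(u + 1)**2 was incorrectly written as -(u**2 + 2*u)/(u + 1)**2
The later steps are derived from this incorrect expression, so the error originates in Step 3.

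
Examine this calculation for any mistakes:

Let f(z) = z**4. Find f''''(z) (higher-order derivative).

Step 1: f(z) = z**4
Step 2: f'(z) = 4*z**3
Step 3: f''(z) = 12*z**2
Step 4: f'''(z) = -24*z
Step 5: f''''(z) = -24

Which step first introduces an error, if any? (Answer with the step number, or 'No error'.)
Step 4

Step 4 is incorrect due to a sign flip.
The step shows: -24*z
The correct value should be: 24*z

Explanation: The sign of the whole expression was flipped: the term 24*z was incorrectly written as -24*z
The later steps are derived from this incorrect expression, so the error originates in Step 4.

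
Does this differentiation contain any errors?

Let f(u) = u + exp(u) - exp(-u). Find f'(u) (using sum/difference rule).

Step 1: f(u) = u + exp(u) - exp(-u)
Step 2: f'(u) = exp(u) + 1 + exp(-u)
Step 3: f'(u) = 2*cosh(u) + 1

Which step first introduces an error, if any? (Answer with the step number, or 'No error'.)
No error

All steps in this derivation are correct.
The final answer f'(u) = 2*cosh(u) + 1 is valid.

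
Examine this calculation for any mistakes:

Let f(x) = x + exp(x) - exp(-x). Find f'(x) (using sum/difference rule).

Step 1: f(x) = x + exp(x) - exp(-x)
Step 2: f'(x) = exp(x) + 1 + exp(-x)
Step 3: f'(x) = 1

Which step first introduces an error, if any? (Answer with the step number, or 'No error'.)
Step 3

Step 3 is incorrect due to a dropped term.
The step shows: 1
The correct value should be: 2*cosh(x) + 1

Explanation: A term was dropped: the term 2*cosh(x) was incorrectly omitted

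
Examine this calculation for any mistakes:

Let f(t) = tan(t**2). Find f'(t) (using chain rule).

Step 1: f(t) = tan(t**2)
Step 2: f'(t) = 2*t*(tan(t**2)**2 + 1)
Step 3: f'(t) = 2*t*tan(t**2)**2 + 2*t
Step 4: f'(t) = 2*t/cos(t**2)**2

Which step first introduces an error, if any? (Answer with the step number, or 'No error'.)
No error

All steps in this derivation are correct.
The final answer f'(t) = 2*t/cos(t**2)**2 is valid.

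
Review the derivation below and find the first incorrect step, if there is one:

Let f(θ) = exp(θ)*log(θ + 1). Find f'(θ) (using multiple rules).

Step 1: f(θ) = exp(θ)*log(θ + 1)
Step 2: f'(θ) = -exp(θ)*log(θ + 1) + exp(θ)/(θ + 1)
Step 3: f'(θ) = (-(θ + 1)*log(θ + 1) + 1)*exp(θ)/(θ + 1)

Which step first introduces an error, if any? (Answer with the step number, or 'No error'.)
Step 2

Step 2 is incorrect due to a sign flip.
The step shows: -exp(θ)*log(θ + 1) + exp(θ)/(θ + 1)
The correct value should be: exp(θ)*log(θ + 1) + exp(θ)/(θ + 1)

Explanation: The sign of one term was flipped: the term exp(θ)*log(θ + 1) was incorrectly written as -exp(θ)*log(θ + 1)
The later steps are derived from this incorrect expression, so the error originates in Step 2.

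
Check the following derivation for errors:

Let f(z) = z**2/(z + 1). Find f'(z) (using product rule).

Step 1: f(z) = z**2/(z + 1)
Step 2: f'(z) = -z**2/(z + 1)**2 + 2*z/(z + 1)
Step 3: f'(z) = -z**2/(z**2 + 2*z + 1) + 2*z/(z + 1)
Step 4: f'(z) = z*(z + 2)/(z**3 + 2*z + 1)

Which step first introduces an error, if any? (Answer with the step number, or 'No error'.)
Step 4

Step 4 is incorrect due to a wrong exponent.
The step shows: z*(z + 2)/(z**3 + 2*z + 1)
The correct value should be: z*(z + 2)/(z**2 + 2*z + 1)

Explanation: The exponent 2 on z was incorrectly written as 3: the term z*(z + 2)/(z**2 + 2*z + 1) was incorrectly written as z*(z + 2)/(z**3 + 2*z + 1)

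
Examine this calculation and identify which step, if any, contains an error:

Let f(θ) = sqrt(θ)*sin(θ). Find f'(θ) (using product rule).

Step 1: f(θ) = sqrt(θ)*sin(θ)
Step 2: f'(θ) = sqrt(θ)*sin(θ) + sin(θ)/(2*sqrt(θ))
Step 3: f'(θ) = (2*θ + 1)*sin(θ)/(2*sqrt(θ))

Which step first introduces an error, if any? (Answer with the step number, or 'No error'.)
Step 2

Step 2 is incorrect due to a wrong trig function.
The step shows: sqrt(θ)*sin(θ) + sin(θ)/(2*sqrt(θ))
The correct value should be: sqrt(θ)*cos(θ) + sin(θ)/(2*sqrt(θ))

Explanation: cos(θ) was incorrectly written as sin(θ): the term sqrt(θ)*cos(θ) was incorrectly written as sqrt(θ)*sin(θ)
The later steps are derived from this incorrect expression, so the error originates in Step 2.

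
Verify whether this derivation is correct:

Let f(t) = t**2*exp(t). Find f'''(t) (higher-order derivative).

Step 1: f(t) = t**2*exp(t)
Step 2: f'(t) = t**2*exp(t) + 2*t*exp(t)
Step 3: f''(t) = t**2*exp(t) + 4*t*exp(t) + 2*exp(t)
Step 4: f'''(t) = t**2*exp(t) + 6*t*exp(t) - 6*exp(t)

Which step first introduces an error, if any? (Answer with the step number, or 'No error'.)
Step 4

Step 4 is incorrect due to a sign flip.
The step shows: t**2*exp(t) + 6*t*exp(t) - 6*exp(t)
The correct value should be: t**2*exp(t) + 6*t*exp(t) + 6*exp(t)

Explanation: The sign of one term was flipped: the term 6*exp(t) was incorrectly written as -6*exp(t)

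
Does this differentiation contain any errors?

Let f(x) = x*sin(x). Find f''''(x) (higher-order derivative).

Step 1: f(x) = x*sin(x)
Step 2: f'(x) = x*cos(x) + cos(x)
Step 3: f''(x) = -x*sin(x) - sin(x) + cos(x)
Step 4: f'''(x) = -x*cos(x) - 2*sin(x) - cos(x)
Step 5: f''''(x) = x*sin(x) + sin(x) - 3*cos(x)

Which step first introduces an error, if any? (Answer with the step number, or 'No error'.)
Step 2

Step 2 is incorrect due to a wrong trig function.
The step shows: x*cos(x) + cos(x)
The correct value should be: x*cos(x) + sin(x)

Explanation: sin(x) was incorrectly written as cos(x): the term sin(x) was incorrectly written as cos(x)
The later steps are derived from this incorrect expression, so the error originates in Step 2.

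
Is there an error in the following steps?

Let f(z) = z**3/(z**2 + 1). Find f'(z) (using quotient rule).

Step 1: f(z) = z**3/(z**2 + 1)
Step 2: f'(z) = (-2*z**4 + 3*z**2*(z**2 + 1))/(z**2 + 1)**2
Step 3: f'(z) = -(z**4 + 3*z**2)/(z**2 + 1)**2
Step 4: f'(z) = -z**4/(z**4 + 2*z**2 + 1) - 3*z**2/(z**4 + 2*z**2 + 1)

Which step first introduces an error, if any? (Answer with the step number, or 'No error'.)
Step 3

Step 3 is incorrect due to a sign flip.
The step shows: -(z**4 + 3*z**2)/(z**2 + 1)**2
The correct value should be: (z**4 + 3*z**2)/(z**2 + 1)**2

Explanation: The sign of the whole expression was flipped: the term (z**4 + 3*z**2)/(z**2 + 1)**2 was incorrectly written as -(z**4 + 3*z**2)/(z**2 + 1)**2
The later steps are derived from this incorrect expression, so the error originates in Step 3.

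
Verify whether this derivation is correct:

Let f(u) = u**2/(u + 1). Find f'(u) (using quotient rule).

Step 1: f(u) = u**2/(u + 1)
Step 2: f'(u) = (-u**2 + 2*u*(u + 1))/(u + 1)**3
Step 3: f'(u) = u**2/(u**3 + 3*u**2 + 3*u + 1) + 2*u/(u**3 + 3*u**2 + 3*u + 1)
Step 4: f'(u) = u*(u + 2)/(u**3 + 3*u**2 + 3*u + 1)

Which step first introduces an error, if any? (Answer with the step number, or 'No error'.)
Step 2

Step 2 is incorrect due to a wrong exponent.
The step shows: (-u**2 + 2*u*(u + 1))/(u + 1)**3
The correct value should be: (-u**2 + 2*u*(u + 1))/(u + 1)**2

Explanation: The exponent -2 on u + 1 was incorrectly written as -3: the term (-u**2 + 2*u*(u + 1))/(u + 1)**2 was incorrectly written as (-u**2 + 2*u*(u + 1))/(u + 1)**3
The later steps are derived from this incorrect expression, so the error originates in Step 2.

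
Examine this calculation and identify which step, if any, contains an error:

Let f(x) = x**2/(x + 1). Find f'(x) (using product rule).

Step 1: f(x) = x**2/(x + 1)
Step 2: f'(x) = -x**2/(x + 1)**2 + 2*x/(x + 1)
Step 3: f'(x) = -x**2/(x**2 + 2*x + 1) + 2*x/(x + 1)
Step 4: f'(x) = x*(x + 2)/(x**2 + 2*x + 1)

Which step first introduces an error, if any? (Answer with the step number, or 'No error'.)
No error

All steps in this derivation are correct.
The final answer f'(x) = x*(x + 2)/(x**2 + 2*x + 1) is valid.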